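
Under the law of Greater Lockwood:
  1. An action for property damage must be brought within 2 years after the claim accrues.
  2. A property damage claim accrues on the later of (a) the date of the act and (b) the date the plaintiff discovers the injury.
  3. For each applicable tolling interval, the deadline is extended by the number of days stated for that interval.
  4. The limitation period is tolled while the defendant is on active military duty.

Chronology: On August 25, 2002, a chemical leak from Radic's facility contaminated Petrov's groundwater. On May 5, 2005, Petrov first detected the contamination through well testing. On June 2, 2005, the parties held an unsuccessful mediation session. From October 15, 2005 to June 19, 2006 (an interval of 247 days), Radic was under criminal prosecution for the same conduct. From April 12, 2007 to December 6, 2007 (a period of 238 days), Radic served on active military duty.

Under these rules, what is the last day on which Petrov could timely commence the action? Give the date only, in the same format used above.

December 29, 2007

Because discovery on May 5, 2005 post-dates the August 25, 2002 act, accrual under the later-of rule falls on May 5, 2005.
The untolled deadline — 2 years after May 5, 2005 — is May 5, 2007.
Because the defendant's active military service ran from April 12, 2007 to December 6, 2007, the deadline is extended by 238 days to December 29, 2007.
No stated provision tolls the period for a criminal prosecution, so the interval from October 15, 2005 to June 19, 2006 has no effect on the deadline.
The other events in the timeline have no effect on the limitation period under the stated rules.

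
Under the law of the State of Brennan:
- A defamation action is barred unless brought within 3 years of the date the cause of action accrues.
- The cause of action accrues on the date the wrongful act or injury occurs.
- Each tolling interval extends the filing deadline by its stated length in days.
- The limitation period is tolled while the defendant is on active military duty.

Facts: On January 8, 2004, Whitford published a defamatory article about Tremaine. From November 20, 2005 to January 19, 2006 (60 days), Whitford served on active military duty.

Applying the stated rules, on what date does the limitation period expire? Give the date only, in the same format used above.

The limitation period began to run on January 8, 2004.
3 years from January 8, 2004 is January 8, 2007.
The defendant's active military service from November 20, 2005 to January 19, 2006 tolled the period for 60 days, extending the deadline to March 9, 2007.

March 9, 2007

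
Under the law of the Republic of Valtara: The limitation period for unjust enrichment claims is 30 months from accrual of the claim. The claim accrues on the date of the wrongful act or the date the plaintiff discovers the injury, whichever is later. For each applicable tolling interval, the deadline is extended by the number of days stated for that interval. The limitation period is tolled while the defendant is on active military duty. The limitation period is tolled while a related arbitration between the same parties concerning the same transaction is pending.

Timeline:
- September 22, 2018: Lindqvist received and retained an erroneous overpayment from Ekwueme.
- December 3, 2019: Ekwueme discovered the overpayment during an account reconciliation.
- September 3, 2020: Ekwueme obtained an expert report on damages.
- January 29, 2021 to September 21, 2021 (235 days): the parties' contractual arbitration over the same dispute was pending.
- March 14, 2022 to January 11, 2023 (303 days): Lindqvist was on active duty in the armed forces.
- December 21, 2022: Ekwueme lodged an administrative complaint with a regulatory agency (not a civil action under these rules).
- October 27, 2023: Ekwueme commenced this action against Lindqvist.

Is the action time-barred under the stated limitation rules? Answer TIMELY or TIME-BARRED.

TIMELY

Because discovery on December 3, 2019 post-dates the September 22, 2018 act, accrual under the later-of rule falls on December 3, 2019.
The untolled deadline — 30 months after December 3, 2019 — is June 3, 2022.
The period was tolled for 235 days by the pending related arbitration (January 29, 2021 to September 21, 2021), pushing the deadline to January 24, 2023.
The period was tolled for 303 days by the defendant's active military service (March 14, 2022 to January 11, 2023), pushing the deadline to November 23, 2023.
The other events in the timeline have no effect on the limitation period under the stated rules.
Filing on October 27, 2023 beat the November 23, 2023 deadline — the action is timely.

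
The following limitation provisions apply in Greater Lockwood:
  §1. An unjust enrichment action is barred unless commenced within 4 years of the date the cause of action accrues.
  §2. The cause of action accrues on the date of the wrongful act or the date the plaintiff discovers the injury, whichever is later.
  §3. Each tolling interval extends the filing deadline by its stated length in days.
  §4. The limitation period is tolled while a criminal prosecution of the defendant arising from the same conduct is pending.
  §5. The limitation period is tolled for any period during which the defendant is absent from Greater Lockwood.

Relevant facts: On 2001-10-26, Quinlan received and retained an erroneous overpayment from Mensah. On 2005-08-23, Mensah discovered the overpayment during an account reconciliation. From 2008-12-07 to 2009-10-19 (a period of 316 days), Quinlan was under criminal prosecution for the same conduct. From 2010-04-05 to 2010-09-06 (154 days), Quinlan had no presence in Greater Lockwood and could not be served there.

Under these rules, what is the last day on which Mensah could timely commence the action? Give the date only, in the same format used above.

Because discovery on 2005-08-23 post-dates the 2001-10-26 act, accrual under the later-of rule falls on 2005-08-23.
4 years from 2005-08-23 is 2009-08-23.
The pending criminal prosecution from 2008-12-07 to 2009-10-19 tolled the period for 316 days, extending the deadline to 2010-07-05.
The period was tolled for 154 days by the defendant's absence from the jurisdiction (2010-04-05 to 2010-09-06), pushing the deadline to 2010-12-06.

2010-12-06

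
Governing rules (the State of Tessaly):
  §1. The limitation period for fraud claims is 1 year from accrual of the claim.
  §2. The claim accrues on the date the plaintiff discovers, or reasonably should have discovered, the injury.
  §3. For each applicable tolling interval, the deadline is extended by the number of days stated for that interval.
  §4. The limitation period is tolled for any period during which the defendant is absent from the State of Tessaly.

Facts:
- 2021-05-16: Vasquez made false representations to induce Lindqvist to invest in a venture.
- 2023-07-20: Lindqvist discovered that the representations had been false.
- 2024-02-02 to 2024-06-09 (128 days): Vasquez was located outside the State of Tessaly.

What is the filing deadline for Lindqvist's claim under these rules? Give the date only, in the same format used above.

2024-11-25

The claim did not accrue until Lindqvist discovered the injury on 2023-07-20; the 2021-05-16 act date does not start the clock under the stated rule.
The untolled deadline — 1 year after 2023-07-20 — is 2024-07-20.
The period was tolled for 128 days by the defendant's absence from the jurisdiction (2024-02-02 to 2024-06-09), pushing the deadline to 2024-11-25.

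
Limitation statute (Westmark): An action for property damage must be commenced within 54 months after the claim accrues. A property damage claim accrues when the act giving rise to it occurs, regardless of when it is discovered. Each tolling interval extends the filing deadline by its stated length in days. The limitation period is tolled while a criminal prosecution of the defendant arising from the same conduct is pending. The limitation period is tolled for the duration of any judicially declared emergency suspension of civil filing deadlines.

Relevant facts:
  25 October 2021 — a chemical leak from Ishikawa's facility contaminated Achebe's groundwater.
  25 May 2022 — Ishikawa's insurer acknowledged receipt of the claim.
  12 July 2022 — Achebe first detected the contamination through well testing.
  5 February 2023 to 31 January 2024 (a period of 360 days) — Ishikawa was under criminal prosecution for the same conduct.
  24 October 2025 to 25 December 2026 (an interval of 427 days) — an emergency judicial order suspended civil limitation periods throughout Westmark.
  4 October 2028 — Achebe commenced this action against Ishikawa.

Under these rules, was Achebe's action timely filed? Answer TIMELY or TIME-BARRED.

The claim accrued on 25 October 2021, when the wrongful act occurred; under the stated occurrence rule the 12 July 2022 discovery does not delay accrual.
54 months from 25 October 2021 is 25 April 2026.
The period was tolled for 360 days by the pending criminal prosecution (5 February 2023 to 31 January 2024), pushing the deadline to 20 April 2027.
The emergency suspension of filing deadlines from 24 October 2025 to 25 December 2026 tolled the period for 427 days, extending the deadline to 20 June 2028.
Nothing else in the chronology tolls or restarts the period.
The 4 October 2028 filing falls after the 20 June 2028 deadline; the claim is time-barred.

TIME-BARRED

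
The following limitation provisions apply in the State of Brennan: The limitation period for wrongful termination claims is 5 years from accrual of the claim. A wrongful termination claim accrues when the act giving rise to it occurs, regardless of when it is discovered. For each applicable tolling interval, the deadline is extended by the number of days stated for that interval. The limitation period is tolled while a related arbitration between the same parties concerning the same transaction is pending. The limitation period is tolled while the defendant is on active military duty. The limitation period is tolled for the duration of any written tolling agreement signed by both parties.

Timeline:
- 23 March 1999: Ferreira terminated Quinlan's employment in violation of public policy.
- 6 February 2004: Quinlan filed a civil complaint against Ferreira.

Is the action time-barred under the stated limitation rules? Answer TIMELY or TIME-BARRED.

TIMELY

The claim accrued on 23 March 1999, the date of the act.
Adding the 5 years base period to 23 March 1999 gives a deadline of 23 March 2004, before any tolling.
The 6 February 2004 filing precedes the 23 March 2004 deadline; the claim is timely.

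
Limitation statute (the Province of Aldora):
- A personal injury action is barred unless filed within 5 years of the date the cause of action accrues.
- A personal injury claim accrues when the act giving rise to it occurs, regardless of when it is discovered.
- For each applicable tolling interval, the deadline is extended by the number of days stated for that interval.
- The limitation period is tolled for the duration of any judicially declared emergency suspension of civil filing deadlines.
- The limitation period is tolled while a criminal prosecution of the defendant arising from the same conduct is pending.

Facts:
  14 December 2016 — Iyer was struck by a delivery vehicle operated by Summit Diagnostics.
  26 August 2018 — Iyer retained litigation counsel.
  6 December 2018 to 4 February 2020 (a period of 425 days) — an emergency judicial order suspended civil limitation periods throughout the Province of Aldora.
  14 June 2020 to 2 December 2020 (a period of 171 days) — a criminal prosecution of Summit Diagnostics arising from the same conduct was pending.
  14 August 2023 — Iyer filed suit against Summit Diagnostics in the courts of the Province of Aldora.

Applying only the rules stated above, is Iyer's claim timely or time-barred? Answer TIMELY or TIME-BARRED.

The claim accrued on 14 December 2016, when the wrongful act occurred.
5 years from 14 December 2016 is 14 December 2021.
The period was tolled for 425 days by the emergency suspension of filing deadlines (6 December 2018 to 4 February 2020), pushing the deadline to 12 February 2023.
The period was tolled for 171 days by the pending criminal prosecution (14 June 2020 to 2 December 2020), pushing the deadline to 2 August 2023.
None of the other events listed affects the running of the period under the stated rules.
The 14 August 2023 filing falls after the 2 August 2023 deadline; the claim is time-barred.

TIME-BARRED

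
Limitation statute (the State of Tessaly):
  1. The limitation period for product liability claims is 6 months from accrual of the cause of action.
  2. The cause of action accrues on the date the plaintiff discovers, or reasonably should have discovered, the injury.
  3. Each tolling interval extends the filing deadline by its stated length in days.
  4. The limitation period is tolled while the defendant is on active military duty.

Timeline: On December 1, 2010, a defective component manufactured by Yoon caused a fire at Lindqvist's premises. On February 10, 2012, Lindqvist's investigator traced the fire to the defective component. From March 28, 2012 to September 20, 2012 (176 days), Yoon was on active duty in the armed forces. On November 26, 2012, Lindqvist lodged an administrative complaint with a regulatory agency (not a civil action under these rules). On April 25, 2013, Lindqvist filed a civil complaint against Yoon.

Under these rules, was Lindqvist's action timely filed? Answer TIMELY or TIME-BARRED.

TIME-BARRED

The claim did not accrue until Lindqvist discovered the injury on February 10, 2012; the December 1, 2010 act date does not start the clock under the stated rule.
Adding the 6 months base period to February 10, 2012 gives a deadline of August 10, 2012, before any tolling.
The period was tolled for 176 days by the defendant's active military service (March 28, 2012 to September 20, 2012), pushing the deadline to February 2, 2013.
The other events in the timeline have no effect on the limitation period under the stated rules.
Filing on April 25, 2013 missed the February 2, 2013 deadline — the action is time-barred.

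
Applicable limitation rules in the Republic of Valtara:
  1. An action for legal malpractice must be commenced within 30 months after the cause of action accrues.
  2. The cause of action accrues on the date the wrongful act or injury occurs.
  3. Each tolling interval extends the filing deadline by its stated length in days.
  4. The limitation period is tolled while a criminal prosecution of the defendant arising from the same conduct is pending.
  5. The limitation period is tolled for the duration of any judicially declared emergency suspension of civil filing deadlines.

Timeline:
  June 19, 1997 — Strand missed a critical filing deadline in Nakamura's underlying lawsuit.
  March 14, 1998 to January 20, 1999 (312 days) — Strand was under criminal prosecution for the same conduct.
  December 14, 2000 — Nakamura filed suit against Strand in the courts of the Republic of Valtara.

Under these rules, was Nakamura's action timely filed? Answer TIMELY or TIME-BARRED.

The limitation period began to run on June 19, 1997.
The untolled deadline — 30 months after June 19, 1997 — is December 19, 1999.
The pending criminal prosecution from March 14, 1998 to January 20, 1999 tolled the period for 312 days, extending the deadline to October 26, 2000.
Filing on December 14, 2000 missed the October 26, 2000 deadline — the action is time-barred.

TIME-BARRED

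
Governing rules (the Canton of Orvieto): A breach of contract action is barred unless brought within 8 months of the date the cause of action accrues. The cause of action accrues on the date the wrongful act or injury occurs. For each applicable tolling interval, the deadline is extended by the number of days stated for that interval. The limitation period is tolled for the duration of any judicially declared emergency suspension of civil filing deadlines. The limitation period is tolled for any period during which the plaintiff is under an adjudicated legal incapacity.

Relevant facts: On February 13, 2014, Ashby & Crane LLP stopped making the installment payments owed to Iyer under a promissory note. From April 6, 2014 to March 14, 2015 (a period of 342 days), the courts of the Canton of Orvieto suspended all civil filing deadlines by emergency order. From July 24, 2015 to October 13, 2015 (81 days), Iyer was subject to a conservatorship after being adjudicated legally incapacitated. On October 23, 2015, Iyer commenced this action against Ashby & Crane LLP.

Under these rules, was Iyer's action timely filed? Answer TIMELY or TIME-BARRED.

TIMELY

The cause of action accrued on February 13, 2014, the date of the act.
Adding the 8 months base period to February 13, 2014 gives a deadline of October 13, 2014, before any tolling.
The period was tolled for 342 days by the emergency suspension of filing deadlines (April 6, 2014 to March 14, 2015), pushing the deadline to September 20, 2015.
Because the plaintiff's legal incapacity ran from July 24, 2015 to October 13, 2015, the deadline is extended by 81 days to December 10, 2015.
The October 23, 2015 filing precedes the December 10, 2015 deadline; the claim is timely.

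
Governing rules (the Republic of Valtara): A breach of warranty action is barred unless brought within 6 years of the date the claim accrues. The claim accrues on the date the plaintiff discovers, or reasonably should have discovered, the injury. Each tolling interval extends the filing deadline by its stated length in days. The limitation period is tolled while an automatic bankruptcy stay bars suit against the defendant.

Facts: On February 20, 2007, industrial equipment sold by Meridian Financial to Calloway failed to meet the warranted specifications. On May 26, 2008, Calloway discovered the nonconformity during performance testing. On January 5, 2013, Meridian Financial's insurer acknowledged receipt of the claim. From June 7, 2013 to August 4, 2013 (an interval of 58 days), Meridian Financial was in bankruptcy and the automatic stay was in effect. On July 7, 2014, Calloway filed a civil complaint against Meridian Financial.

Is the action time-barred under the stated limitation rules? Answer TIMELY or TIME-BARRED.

Accrual is tied to discovery, so the period began on May 26, 2008 rather than on February 20, 2007 when the act occurred.
Adding the 6 years base period to May 26, 2008 gives a deadline of May 26, 2014, before any tolling.
The period was tolled for 58 days by the automatic bankruptcy stay (June 7, 2013 to August 4, 2013), pushing the deadline to July 23, 2014.
None of the other events listed affects the running of the period under the stated rules.
Filing on July 7, 2014 beat the July 23, 2014 deadline — the action is timely.

TIMELY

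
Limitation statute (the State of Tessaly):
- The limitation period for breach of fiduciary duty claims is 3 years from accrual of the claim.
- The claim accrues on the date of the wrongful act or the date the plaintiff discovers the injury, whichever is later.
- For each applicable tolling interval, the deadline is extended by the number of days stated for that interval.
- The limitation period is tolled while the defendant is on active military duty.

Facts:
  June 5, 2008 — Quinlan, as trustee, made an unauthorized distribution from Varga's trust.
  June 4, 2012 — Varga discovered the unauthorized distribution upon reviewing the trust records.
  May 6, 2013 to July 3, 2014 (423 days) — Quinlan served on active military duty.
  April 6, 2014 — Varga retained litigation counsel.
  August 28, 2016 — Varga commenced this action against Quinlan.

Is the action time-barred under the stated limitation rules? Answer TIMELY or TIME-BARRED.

TIME-BARRED

Because discovery on June 4, 2012 post-dates the June 5, 2008 act, accrual under the later-of rule falls on June 4, 2012.
The untolled deadline — 3 years after June 4, 2012 — is June 4, 2015.
The period was tolled for 423 days by the defendant's active military service (May 6, 2013 to July 3, 2014), pushing the deadline to July 31, 2016.
Nothing else in the chronology tolls or restarts the period.
The August 28, 2016 filing falls after the July 31, 2016 deadline; the claim is time-barred.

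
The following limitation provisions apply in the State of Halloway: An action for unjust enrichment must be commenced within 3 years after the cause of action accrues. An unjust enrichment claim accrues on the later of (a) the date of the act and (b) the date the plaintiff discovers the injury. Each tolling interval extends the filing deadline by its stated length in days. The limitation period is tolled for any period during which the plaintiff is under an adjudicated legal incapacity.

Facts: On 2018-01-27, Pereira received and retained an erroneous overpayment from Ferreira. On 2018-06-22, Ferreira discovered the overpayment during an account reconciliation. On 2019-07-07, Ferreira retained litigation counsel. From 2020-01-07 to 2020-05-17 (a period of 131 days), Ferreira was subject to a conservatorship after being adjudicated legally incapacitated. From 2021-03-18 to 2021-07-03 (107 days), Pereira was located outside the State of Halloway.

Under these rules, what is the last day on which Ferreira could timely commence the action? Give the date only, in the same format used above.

Taking the later of the act (2018-01-27) and discovery (2018-06-22), the claim accrued on 2018-06-22.
3 years from 2018-06-22 is 2021-06-22.
The period was tolled for 131 days by the plaintiff's legal incapacity (2020-01-07 to 2020-05-17), pushing the deadline to 2021-10-31.
No stated provision tolls the period for the defendant's absence, so the interval from 2021-03-18 to 2021-07-03 has no effect on the deadline.
The other events in the timeline have no effect on the limitation period under the stated rules.

2021-10-31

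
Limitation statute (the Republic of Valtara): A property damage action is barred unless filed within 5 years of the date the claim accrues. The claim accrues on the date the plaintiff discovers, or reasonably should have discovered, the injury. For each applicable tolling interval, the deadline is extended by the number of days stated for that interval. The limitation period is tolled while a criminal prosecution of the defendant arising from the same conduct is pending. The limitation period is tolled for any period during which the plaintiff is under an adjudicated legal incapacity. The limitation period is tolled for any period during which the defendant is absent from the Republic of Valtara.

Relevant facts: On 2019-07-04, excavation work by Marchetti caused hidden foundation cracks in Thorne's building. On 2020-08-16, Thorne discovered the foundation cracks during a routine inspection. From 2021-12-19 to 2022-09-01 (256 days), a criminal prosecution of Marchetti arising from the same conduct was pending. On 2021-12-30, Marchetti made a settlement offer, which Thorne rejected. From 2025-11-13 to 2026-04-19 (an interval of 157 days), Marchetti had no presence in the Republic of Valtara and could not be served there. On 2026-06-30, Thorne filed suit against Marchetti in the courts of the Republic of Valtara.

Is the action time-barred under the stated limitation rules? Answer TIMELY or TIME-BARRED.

Accrual is tied to discovery, so the period began on 2020-08-16 rather than on 2019-07-04 when the act occurred.
5 years from 2020-08-16 is 2025-08-16.
The period was tolled for 256 days by the pending criminal prosecution (2021-12-19 to 2022-09-01), pushing the deadline to 2026-04-29.
The period was tolled for 157 days by the defendant's absence from the jurisdiction (2025-11-13 to 2026-04-19), pushing the deadline to 2026-10-03.
None of the other events listed affects the running of the period under the stated rules.
Filing on 2026-06-30 beat the 2026-10-03 deadline — the action is timely.

TIMELY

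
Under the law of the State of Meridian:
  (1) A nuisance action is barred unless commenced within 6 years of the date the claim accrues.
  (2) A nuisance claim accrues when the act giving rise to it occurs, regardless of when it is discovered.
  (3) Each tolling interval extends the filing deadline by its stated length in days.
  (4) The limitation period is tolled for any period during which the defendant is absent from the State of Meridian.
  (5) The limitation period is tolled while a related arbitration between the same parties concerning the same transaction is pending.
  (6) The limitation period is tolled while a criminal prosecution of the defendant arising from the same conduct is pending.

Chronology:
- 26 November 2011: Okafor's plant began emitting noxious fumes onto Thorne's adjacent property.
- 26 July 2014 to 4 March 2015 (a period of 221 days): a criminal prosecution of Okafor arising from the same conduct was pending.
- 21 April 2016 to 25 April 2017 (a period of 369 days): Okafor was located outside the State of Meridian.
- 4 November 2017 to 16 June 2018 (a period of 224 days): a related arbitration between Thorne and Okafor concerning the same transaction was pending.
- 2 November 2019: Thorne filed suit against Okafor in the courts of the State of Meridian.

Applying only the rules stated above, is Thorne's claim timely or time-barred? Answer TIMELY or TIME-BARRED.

TIMELY

The claim accrued on 26 November 2011, the date of the act.
6 years from 26 November 2011 is 26 November 2017.
The pending criminal prosecution from 26 July 2014 to 4 March 2015 tolled the period for 221 days, extending the deadline to 5 July 2018.
The period was tolled for 369 days by the defendant's absence from the jurisdiction (21 April 2016 to 25 April 2017), pushing the deadline to 9 July 2019.
The pending related arbitration from 4 November 2017 to 16 June 2018 tolled the period for 224 days, extending the deadline to 18 February 2020.
Filing on 2 November 2019 beat the 18 February 2020 deadline — the action is timely.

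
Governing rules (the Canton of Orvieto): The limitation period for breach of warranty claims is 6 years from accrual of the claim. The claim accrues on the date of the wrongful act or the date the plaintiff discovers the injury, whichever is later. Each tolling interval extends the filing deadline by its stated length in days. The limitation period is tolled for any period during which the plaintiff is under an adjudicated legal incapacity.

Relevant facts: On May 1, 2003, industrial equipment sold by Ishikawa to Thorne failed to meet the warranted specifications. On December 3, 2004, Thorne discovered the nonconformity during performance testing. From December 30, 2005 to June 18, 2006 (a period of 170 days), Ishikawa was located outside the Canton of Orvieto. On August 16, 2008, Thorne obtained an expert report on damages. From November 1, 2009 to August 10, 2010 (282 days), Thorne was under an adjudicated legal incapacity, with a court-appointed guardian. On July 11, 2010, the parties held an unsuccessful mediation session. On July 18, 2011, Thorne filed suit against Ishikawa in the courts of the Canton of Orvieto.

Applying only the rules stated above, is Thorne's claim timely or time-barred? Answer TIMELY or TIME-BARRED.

Because discovery on December 3, 2004 post-dates the May 1, 2003 act, accrual under the later-of rule falls on December 3, 2004.
The untolled deadline — 6 years after December 3, 2004 — is December 3, 2010.
The plaintiff's legal incapacity from November 1, 2009 to August 10, 2010 tolled the period for 282 days, extending the deadline to September 11, 2011.
No stated provision tolls the period for the defendant's absence, so the interval from December 30, 2005 to June 18, 2006 has no effect on the deadline.
The other events in the timeline have no effect on the limitation period under the stated rules.
The July 18, 2011 filing precedes the September 11, 2011 deadline; the claim is timely.

TIMELY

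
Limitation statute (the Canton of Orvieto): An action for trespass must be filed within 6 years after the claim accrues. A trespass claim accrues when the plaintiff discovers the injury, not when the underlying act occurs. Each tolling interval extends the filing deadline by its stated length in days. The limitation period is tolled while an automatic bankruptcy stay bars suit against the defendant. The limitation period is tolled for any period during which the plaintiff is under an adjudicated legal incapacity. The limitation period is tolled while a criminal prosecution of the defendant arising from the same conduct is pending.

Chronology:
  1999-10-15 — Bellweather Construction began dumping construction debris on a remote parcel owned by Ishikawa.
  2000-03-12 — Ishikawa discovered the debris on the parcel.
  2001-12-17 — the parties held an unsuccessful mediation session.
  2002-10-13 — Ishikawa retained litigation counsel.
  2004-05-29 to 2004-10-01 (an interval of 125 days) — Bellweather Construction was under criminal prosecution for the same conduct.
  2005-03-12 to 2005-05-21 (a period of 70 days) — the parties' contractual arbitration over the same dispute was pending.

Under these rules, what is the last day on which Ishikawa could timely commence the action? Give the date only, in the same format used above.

Under the discovery rule, the claim accrued on 2000-03-12, when Ishikawa discovered the injury — not on the 1999-10-15 date of the underlying act.
Adding the 6 years base period to 2000-03-12 gives a deadline of 2006-03-12, before any tolling.
The period was tolled for 125 days by the pending criminal prosecution (2004-05-29 to 2004-10-01), pushing the deadline to 2006-07-15.
No stated provision tolls the period for a pending arbitration, so the interval from 2005-03-12 to 2005-05-21 has no effect on the deadline.
The other events in the timeline have no effect on the limitation period under the stated rules.

2006-07-15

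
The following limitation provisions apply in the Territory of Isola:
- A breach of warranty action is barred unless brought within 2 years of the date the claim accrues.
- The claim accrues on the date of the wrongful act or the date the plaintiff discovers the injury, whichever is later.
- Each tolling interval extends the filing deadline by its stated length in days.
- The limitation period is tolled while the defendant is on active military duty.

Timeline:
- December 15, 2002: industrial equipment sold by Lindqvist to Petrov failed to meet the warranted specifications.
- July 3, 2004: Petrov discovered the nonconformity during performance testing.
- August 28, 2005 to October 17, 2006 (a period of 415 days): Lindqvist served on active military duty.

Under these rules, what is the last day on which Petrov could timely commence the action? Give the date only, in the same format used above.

August 22, 2007

Taking the later of the act (December 15, 2002) and discovery (July 3, 2004), the claim accrued on July 3, 2004.
The untolled deadline — 2 years after July 3, 2004 — is July 3, 2006.
The period was tolled for 415 days by the defendant's active military service (August 28, 2005 to October 17, 2006), pushing the deadline to August 22, 2007.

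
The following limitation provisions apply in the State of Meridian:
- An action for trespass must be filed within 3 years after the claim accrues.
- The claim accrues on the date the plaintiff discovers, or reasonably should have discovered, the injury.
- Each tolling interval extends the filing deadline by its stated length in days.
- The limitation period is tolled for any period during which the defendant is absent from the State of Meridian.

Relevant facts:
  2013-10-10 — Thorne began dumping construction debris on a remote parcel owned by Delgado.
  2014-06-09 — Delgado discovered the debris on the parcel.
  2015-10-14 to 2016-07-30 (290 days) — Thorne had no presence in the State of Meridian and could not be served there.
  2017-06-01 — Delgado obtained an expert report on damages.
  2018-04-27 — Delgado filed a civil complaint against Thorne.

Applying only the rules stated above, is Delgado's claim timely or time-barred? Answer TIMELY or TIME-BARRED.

Accrual is tied to discovery, so the period began on 2014-06-09 rather than on 2013-10-10 when the act occurred.
3 years from 2014-06-09 is 2017-06-09.
The defendant's absence from the jurisdiction from 2015-10-14 to 2016-07-30 tolled the period for 290 days, extending the deadline to 2018-03-26.
The other events in the timeline have no effect on the limitation period under the stated rules.
The 2018-04-27 filing falls after the 2018-03-26 deadline; the claim is time-barred.

TIME-BARRED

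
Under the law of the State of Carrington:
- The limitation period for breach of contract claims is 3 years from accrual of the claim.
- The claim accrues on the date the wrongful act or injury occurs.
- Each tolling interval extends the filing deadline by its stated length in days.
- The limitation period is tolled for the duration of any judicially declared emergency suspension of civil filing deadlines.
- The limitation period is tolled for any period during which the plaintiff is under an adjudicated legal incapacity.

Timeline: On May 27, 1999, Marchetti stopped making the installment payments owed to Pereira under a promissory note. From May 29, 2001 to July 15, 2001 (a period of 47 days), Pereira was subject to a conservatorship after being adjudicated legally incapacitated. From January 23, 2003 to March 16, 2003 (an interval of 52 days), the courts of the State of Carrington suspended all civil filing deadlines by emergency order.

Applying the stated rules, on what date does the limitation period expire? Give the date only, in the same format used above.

July 13, 2002

The limitation period began to run on May 27, 1999.
The untolled deadline — 3 years after May 27, 1999 — is May 27, 2002.
The plaintiff's legal incapacity from May 29, 2001 to July 15, 2001 tolled the period for 47 days, extending the deadline to July 13, 2002.
The emergency suspension of filing deadlines from January 23, 2003 to March 16, 2003 began after the period had already run on July 13, 2002, so it has no tolling effect.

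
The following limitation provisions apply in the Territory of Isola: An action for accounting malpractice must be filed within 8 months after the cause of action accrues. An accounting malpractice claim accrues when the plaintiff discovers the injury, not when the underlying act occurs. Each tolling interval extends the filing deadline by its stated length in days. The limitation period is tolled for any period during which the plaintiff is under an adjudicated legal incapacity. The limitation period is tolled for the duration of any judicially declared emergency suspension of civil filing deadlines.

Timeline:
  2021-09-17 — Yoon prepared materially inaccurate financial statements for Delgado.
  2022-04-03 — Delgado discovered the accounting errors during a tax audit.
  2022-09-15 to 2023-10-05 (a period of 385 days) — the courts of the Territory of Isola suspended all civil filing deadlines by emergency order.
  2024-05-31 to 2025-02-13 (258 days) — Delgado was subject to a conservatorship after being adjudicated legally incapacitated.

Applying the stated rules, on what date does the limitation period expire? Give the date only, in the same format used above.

2023-12-23

Accrual is tied to discovery, so the period began on 2022-04-03 rather than on 2021-09-17 when the act occurred.
The untolled deadline — 8 months after 2022-04-03 — is 2022-12-03.
The emergency suspension of filing deadlines from 2022-09-15 to 2023-10-05 tolled the period for 385 days, extending the deadline to 2023-12-23.
The plaintiff's legal incapacity starting 2024-05-31 came too late — the period had run on 2023-12-23 — and so does not extend the deadline.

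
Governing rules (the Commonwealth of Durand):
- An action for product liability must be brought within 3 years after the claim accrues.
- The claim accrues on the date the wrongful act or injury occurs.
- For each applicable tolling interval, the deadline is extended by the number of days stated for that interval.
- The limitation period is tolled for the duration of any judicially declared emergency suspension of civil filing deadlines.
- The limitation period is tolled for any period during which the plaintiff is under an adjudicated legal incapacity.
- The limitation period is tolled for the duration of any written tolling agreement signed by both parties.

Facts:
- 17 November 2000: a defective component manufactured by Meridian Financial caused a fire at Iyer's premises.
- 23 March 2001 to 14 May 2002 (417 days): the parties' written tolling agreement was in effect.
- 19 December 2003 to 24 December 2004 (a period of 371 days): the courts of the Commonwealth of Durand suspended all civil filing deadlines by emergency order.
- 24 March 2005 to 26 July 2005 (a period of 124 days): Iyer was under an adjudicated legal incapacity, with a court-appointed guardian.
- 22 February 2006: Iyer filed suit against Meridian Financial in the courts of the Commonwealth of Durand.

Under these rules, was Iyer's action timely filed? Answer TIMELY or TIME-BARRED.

TIMELY

The claim accrued on 17 November 2000, when the wrongful act occurred.
Adding the 3 years base period to 17 November 2000 gives a deadline of 17 November 2003, before any tolling.
The period was tolled for 417 days by the written tolling agreement (23 March 2001 to 14 May 2002), pushing the deadline to 7 January 2005.
The period was tolled for 371 days by the emergency suspension of filing deadlines (19 December 2003 to 24 December 2004), pushing the deadline to 13 January 2006.
The period was tolled for 124 days by the plaintiff's legal incapacity (24 March 2005 to 26 July 2005), pushing the deadline to 17 May 2006.
The 22 February 2006 filing precedes the 17 May 2006 deadline; the claim is timely.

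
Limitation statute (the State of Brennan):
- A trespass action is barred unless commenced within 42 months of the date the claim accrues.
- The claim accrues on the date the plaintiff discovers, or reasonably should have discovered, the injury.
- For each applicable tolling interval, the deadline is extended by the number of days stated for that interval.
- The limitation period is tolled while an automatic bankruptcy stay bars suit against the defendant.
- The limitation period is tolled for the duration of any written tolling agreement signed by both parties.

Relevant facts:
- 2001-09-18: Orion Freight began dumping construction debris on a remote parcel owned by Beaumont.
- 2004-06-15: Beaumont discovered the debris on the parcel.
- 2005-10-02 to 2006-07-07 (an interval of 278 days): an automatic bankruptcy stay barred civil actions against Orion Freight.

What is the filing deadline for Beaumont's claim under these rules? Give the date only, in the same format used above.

Accrual is tied to discovery, so the period began on 2004-06-15 rather than on 2001-09-18 when the act occurred.
The untolled deadline — 42 months after 2004-06-15 — is 2007-12-15.
Because the automatic bankruptcy stay ran from 2005-10-02 to 2006-07-07, the deadline is extended by 278 days to 2008-09-18.

2008-09-18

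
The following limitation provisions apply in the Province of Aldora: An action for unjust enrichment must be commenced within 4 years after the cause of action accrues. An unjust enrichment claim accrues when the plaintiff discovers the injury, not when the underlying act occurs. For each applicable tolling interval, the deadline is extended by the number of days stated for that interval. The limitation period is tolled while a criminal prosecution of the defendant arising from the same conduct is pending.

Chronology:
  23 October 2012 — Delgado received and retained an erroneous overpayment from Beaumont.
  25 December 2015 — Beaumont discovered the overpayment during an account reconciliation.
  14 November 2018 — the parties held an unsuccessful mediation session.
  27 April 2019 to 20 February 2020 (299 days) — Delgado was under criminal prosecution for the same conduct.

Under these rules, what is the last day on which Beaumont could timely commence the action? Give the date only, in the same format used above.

19 October 2020

Accrual is tied to discovery, so the period began on 25 December 2015 rather than on 23 October 2012 when the act occurred.
4 years from 25 December 2015 is 25 December 2019.
The pending criminal prosecution from 27 April 2019 to 20 February 2020 tolled the period for 299 days, extending the deadline to 19 October 2020.
None of the other events listed affects the running of the period under the stated rules.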